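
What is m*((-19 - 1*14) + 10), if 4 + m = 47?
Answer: -989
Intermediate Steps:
m = 43 (m = -4 + 47 = 43)
m*((-19 - 1*14) + 10) = 43*((-19 - 1*14) + 10) = 43*((-19 - 14) + 10) = 43*(-33 + 10) = 43*(-23) = -989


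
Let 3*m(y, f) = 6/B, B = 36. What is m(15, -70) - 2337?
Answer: -42065/18 ≈ -2336.9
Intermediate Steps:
m(y, f) = 1/18 (m(y, f) = (6/36)/3 = (6*(1/36))/3 = (1/3)*(1/6) = 1/18)
m(15, -70) - 2337 = 1/18 - 2337 = -42065/18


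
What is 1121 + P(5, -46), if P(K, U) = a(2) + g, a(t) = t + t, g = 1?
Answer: 1126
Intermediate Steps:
a(t) = 2*t
P(K, U) = 5 (P(K, U) = 2*2 + 1 = 4 + 1 = 5)
1121 + P(5, -46) = 1121 + 5 = 1126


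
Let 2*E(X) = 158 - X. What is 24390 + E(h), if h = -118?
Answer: 24528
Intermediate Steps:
E(X) = 79 - X/2 (E(X) = (158 - X)/2 = 79 - X/2)
24390 + E(h) = 24390 + (79 - 1/2*(-118)) = 24390 + (79 + 59) = 24390 + 138 = 24528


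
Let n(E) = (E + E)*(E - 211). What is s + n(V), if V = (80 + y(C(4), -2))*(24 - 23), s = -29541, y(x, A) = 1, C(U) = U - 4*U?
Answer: -50601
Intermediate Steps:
C(U) = -3*U
V = 81 (V = (80 + 1)*(24 - 23) = 81*1 = 81)
n(E) = 2*E*(-211 + E) (n(E) = (2*E)*(-211 + E) = 2*E*(-211 + E))
s + n(V) = -29541 + 2*81*(-211 + 81) = -29541 + 2*81*(-130) = -29541 - 21060 = -50601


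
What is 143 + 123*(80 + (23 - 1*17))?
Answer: 10721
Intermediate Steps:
143 + 123*(80 + (23 - 1*17)) = 143 + 123*(80 + (23 - 17)) = 143 + 123*(80 + 6) = 143 + 123*86 = 143 + 10578 = 10721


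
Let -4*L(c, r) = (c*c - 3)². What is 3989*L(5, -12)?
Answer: -482669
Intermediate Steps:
L(c, r) = -(-3 + c²)²/4 (L(c, r) = -(c*c - 3)²/4 = -(c² - 3)²/4 = -(-3 + c²)²/4)
3989*L(5, -12) = 3989*(-(-3 + 5²)²/4) = 3989*(-(-3 + 25)²/4) = 3989*(-¼*22²) = 3989*(-¼*484) = 3989*(-121) = -482669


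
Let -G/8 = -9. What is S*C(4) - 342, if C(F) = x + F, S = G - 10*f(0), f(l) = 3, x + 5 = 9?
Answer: -6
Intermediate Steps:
x = 4 (x = -5 + 9 = 4)
G = 72 (G = -8*(-9) = 72)
S = 42 (S = 72 - 10*3 = 72 - 30 = 42)
C(F) = 4 + F
S*C(4) - 342 = 42*(4 + 4) - 342 = 42*8 - 342 = 336 - 342 = -6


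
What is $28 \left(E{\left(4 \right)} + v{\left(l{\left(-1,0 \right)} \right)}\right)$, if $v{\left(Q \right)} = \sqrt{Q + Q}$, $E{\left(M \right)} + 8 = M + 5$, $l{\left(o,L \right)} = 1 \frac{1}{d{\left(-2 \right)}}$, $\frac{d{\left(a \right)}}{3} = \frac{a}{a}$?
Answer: $28 + \frac{28 \sqrt{6}}{3} \approx 50.862$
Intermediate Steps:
$d{\left(a \right)} = 3$ ($d{\left(a \right)} = 3 \frac{a}{a} = 3 \cdot 1 = 3$)
$l{\left(o,L \right)} = \frac{1}{3}$ ($l{\left(o,L \right)} = 1 \cdot \frac{1}{3} = \frac{1}{3}$)
$E{\left(M \right)} = -3 + M$ ($E{\left(M \right)} = -8 + \left(M + 5\right) = -8 + \left(5 + M\right) = -3 + M$)
$v{\left(Q \right)} = \sqrt{2} \sqrt{Q}$ ($v{\left(Q \right)} = \sqrt{2 Q} = \sqrt{2} \sqrt{Q}$)
$28 \left(E{\left(4 \right)} + v{\left(l{\left(-1,0 \right)} \right)}\right) = 28 \left(\left(-3 + 4\right) + \frac{\sqrt{2}}{\sqrt{3}}\right) = 28 \left(1 + \sqrt{2} \frac{\sqrt{3}}{3}\right) = 28 \left(1 + \frac{\sqrt{6}}{3}\right) = 28 + \frac{28 \sqrt{6}}{3}$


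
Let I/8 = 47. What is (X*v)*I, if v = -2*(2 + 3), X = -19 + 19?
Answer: 0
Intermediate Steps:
X = 0
v = -10 (v = -2*5 = -10)
I = 376 (I = 8*47 = 376)
(X*v)*I = (0*(-10))*376 = 0*376 = 0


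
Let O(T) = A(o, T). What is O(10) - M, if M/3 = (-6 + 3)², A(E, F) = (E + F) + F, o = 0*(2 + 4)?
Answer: -7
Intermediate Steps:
o = 0 (o = 0*6 = 0)
A(E, F) = E + 2*F
O(T) = 2*T (O(T) = 0 + 2*T = 2*T)
M = 27 (M = 3*(-6 + 3)² = 3*(-3)² = 3*9 = 27)
O(10) - M = 2*10 - 1*27 = 20 - 27 = -7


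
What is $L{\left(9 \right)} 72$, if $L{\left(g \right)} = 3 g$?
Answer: $1944$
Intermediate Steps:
$L{\left(9 \right)} 72 = 3 \cdot 9 \cdot 72 = 27 \cdot 72 = 1944$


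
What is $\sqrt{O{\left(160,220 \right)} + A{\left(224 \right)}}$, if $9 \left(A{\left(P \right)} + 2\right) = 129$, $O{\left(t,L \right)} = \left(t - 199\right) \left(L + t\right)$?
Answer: $\frac{i \sqrt{133269}}{3} \approx 121.69 i$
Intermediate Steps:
$O{\left(t,L \right)} = \left(-199 + t\right) \left(L + t\right)$
$A{\left(P \right)} = \frac{37}{3}$ ($A{\left(P \right)} = -2 + \frac{1}{9} \cdot 129 = -2 + \frac{43}{3} = \frac{37}{3}$)
$\sqrt{O{\left(160,220 \right)} + A{\left(224 \right)}} = \sqrt{\left(160^{2} - 43780 - 31840 + 220 \cdot 160\right) + \frac{37}{3}} = \sqrt{\left(25600 - 43780 - 31840 + 35200\right) + \frac{37}{3}} = \sqrt{-14820 + \frac{37}{3}} = \sqrt{- \frac{44423}{3}} = \frac{i \sqrt{133269}}{3}$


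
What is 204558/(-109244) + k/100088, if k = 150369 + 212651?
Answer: 599498618/341687921 ≈ 1.7545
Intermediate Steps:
k = 363020
204558/(-109244) + k/100088 = 204558/(-109244) + 363020/100088 = 204558*(-1/109244) + 363020*(1/100088) = -102279/54622 + 90755/25022 = 599498618/341687921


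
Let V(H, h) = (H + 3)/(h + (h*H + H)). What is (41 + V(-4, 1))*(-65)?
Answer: -18720/7 ≈ -2674.3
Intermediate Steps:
V(H, h) = (3 + H)/(H + h + H*h) (V(H, h) = (3 + H)/(h + (H*h + H)) = (3 + H)/(h + (H + H*h)) = (3 + H)/(H + h + H*h))
(41 + V(-4, 1))*(-65) = (41 + (3 - 4)/(-4 + 1 - 4*1))*(-65) = (41 - 1/(-4 + 1 - 4))*(-65) = (41 - 1/(-7))*(-65) = (41 - 1/7*(-1))*(-65) = (41 + 1/7)*(-65) = (288/7)*(-65) = -18720/7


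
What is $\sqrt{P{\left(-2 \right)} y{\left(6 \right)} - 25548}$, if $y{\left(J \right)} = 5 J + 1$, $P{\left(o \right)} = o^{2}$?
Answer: $4 i \sqrt{1589} \approx 159.45 i$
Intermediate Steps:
$y{\left(J \right)} = 1 + 5 J$
$\sqrt{P{\left(-2 \right)} y{\left(6 \right)} - 25548} = \sqrt{\left(-2\right)^{2} \left(1 + 5 \cdot 6\right) - 25548} = \sqrt{4 \left(1 + 30\right) - 25548} = \sqrt{4 \cdot 31 - 25548} = \sqrt{124 - 25548} = \sqrt{-25424} = 4 i \sqrt{1589}$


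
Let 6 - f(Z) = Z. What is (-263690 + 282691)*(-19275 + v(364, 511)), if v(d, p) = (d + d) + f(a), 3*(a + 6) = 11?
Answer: -1056759616/3 ≈ -3.5225e+8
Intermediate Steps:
a = -7/3 (a = -6 + (⅓)*11 = -6 + 11/3 = -7/3 ≈ -2.3333)
f(Z) = 6 - Z
v(d, p) = 25/3 + 2*d (v(d, p) = (d + d) + (6 - 1*(-7/3)) = 2*d + (6 + 7/3) = 2*d + 25/3 = 25/3 + 2*d)
(-263690 + 282691)*(-19275 + v(364, 511)) = (-263690 + 282691)*(-19275 + (25/3 + 2*364)) = 19001*(-19275 + (25/3 + 728)) = 19001*(-19275 + 2209/3) = 19001*(-55616/3) = -1056759616/3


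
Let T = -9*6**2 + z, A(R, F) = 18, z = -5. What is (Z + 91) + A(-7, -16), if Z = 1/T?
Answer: 35860/329 ≈ 109.00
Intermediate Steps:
T = -329 (T = -9*6**2 - 5 = -9*36 - 5 = -324 - 5 = -329)
Z = -1/329 (Z = 1/(-329) = -1/329 ≈ -0.0030395)
(Z + 91) + A(-7, -16) = (-1/329 + 91) + 18 = 29938/329 + 18 = 35860/329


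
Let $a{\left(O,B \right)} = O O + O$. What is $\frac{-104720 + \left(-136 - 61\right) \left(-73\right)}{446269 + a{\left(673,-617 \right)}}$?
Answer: $- \frac{30113}{299957} \approx -0.10039$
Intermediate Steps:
$a{\left(O,B \right)} = O + O^{2}$ ($a{\left(O,B \right)} = O^{2} + O = O + O^{2}$)
$\frac{-104720 + \left(-136 - 61\right) \left(-73\right)}{446269 + a{\left(673,-617 \right)}} = \frac{-104720 + \left(-136 - 61\right) \left(-73\right)}{446269 + 673 \left(1 + 673\right)} = \frac{-104720 - -14381}{446269 + 673 \cdot 674} = \frac{-104720 + 14381}{446269 + 453602} = - \frac{90339}{899871} = \left(-90339\right) \frac{1}{899871} = - \frac{30113}{299957}$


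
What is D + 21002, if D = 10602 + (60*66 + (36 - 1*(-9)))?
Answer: 35609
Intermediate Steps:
D = 14607 (D = 10602 + (3960 + (36 + 9)) = 10602 + (3960 + 45) = 10602 + 4005 = 14607)
D + 21002 = 14607 + 21002 = 35609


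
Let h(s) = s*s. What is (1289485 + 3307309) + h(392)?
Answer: 4750458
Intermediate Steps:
h(s) = s²
(1289485 + 3307309) + h(392) = (1289485 + 3307309) + 392² = 4596794 + 153664 = 4750458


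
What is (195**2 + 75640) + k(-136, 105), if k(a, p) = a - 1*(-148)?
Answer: 113677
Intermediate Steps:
k(a, p) = 148 + a (k(a, p) = a + 148 = 148 + a)
(195**2 + 75640) + k(-136, 105) = (195**2 + 75640) + (148 - 136) = (38025 + 75640) + 12 = 113665 + 12 = 113677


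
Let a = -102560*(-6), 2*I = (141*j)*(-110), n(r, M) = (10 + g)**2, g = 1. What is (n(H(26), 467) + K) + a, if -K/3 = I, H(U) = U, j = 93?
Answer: 2779126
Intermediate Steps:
n(r, M) = 121 (n(r, M) = (10 + 1)**2 = 11**2 = 121)
I = -721215 (I = ((141*93)*(-110))/2 = (13113*(-110))/2 = (1/2)*(-1442430) = -721215)
K = 2163645 (K = -3*(-721215) = 2163645)
a = 615360
(n(H(26), 467) + K) + a = (121 + 2163645) + 615360 = 2163766 + 615360 = 2779126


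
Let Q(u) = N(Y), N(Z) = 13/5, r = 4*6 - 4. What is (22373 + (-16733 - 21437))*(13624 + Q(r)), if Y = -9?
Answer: -1076297001/5 ≈ -2.1526e+8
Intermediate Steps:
r = 20 (r = 24 - 4 = 20)
N(Z) = 13/5 (N(Z) = 13*(⅕) = 13/5)
Q(u) = 13/5
(22373 + (-16733 - 21437))*(13624 + Q(r)) = (22373 + (-16733 - 21437))*(13624 + 13/5) = (22373 - 38170)*(68133/5) = -15797*68133/5 = -1076297001/5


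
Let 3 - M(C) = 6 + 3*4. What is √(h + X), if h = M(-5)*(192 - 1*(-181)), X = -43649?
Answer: 2*I*√12311 ≈ 221.91*I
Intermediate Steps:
M(C) = -15 (M(C) = 3 - (6 + 3*4) = 3 - (6 + 12) = 3 - 1*18 = 3 - 18 = -15)
h = -5595 (h = -15*(192 - 1*(-181)) = -15*(192 + 181) = -15*373 = -5595)
√(h + X) = √(-5595 - 43649) = √(-49244) = 2*I*√12311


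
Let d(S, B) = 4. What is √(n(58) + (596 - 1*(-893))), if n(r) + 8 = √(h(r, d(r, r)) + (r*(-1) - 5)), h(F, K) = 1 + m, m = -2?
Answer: √(1481 + 8*I) ≈ 38.484 + 0.1039*I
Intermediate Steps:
h(F, K) = -1 (h(F, K) = 1 - 2 = -1)
n(r) = -8 + √(-6 - r) (n(r) = -8 + √(-1 + (r*(-1) - 5)) = -8 + √(-1 + (-r - 5)) = -8 + √(-1 + (-5 - r)) = -8 + √(-6 - r))
√(n(58) + (596 - 1*(-893))) = √((-8 + √(-6 - 1*58)) + (596 - 1*(-893))) = √((-8 + √(-6 - 58)) + (596 + 893)) = √((-8 + √(-64)) + 1489) = √((-8 + 8*I) + 1489) = √(1481 + 8*I)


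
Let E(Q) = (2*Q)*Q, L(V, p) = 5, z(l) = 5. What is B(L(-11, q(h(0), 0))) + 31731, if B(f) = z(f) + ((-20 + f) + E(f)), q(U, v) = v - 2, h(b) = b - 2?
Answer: 31771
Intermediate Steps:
h(b) = -2 + b
q(U, v) = -2 + v
E(Q) = 2*Q²
B(f) = -15 + f + 2*f² (B(f) = 5 + ((-20 + f) + 2*f²) = 5 + (-20 + f + 2*f²) = -15 + f + 2*f²)
B(L(-11, q(h(0), 0))) + 31731 = (-15 + 5 + 2*5²) + 31731 = (-15 + 5 + 2*25) + 31731 = (-15 + 5 + 50) + 31731 = 40 + 31731 = 31771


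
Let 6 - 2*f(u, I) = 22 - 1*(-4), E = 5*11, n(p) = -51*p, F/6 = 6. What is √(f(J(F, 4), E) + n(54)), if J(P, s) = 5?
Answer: 2*I*√691 ≈ 52.574*I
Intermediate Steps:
F = 36 (F = 6*6 = 36)
E = 55
f(u, I) = -10 (f(u, I) = 3 - (22 - 1*(-4))/2 = 3 - (22 + 4)/2 = 3 - ½*26 = 3 - 13 = -10)
√(f(J(F, 4), E) + n(54)) = √(-10 - 51*54) = √(-10 - 2754) = √(-2764) = 2*I*√691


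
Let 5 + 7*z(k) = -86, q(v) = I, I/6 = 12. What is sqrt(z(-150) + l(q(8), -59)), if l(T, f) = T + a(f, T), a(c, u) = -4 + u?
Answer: sqrt(127) ≈ 11.269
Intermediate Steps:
I = 72 (I = 6*12 = 72)
q(v) = 72
l(T, f) = -4 + 2*T (l(T, f) = T + (-4 + T) = -4 + 2*T)
z(k) = -13 (z(k) = -5/7 + (1/7)*(-86) = -5/7 - 86/7 = -13)
sqrt(z(-150) + l(q(8), -59)) = sqrt(-13 + (-4 + 2*72)) = sqrt(-13 + (-4 + 144)) = sqrt(-13 + 140) = sqrt(127)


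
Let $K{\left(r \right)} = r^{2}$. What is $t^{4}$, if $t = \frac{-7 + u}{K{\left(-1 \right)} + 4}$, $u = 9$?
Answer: $\frac{16}{625} \approx 0.0256$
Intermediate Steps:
$t = \frac{2}{5}$ ($t = \frac{-7 + 9}{\left(-1\right)^{2} + 4} = \frac{2}{1 + 4} = \frac{2}{5} \approx 0.4$)
$t^{4} = \left(\frac{2}{5}\right)^{4} = \frac{16}{625}$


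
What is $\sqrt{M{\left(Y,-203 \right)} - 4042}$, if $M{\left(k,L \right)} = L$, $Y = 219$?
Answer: $i \sqrt{4245} \approx 65.154 i$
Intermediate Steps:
$\sqrt{M{\left(Y,-203 \right)} - 4042} = \sqrt{-203 - 4042} = \sqrt{-4245} = i \sqrt{4245}$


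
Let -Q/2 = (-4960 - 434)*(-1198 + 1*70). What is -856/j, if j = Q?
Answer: 107/1521108 ≈ 7.0343e-5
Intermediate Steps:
Q = -12168864 (Q = -2*(-4960 - 434)*(-1198 + 1*70) = -(-10788)*(-1198 + 70) = -(-10788)*(-1128) = -2*6084432 = -12168864)
j = -12168864
-856/j = -856/(-12168864) = -856*(-1/12168864) = 107/1521108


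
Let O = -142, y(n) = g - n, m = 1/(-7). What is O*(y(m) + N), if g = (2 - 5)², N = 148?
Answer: -156200/7 ≈ -22314.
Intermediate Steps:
m = -⅐ ≈ -0.14286
g = 9 (g = (-3)² = 9)
y(n) = 9 - n
O*(y(m) + N) = -142*((9 - 1*(-⅐)) + 148) = -142*((9 + ⅐) + 148) = -142*(64/7 + 148) = -142*1100/7 = -156200/7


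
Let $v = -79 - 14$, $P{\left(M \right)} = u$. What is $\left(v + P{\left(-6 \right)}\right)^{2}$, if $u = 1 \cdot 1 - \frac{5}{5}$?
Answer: $8649$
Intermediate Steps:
$u = 0$ ($u = 1 - 1 = 0$)
$P{\left(M \right)} = 0$
$v = -93$ ($v = -79 - 14 = -93$)
$\left(v + P{\left(-6 \right)}\right)^{2} = \left(-93 + 0\right)^{2} = \left(-93\right)^{2} = 8649$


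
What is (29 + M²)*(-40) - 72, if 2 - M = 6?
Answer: -1872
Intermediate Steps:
M = -4 (M = 2 - 1*6 = 2 - 6 = -4)
(29 + M²)*(-40) - 72 = (29 + (-4)²)*(-40) - 72 = (29 + 16)*(-40) - 72 = 45*(-40) - 72 = -1800 - 72 = -1872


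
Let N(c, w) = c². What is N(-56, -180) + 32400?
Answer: 35536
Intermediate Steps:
N(-56, -180) + 32400 = (-56)² + 32400 = 3136 + 32400 = 35536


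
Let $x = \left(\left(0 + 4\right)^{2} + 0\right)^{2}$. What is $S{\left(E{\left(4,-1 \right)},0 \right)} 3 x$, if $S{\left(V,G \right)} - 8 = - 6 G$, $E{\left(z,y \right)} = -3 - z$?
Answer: $6144$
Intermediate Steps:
$x = 256$ ($x = \left(4^{2} + 0\right)^{2} = \left(16 + 0\right)^{2} = 16^{2} = 256$)
$S{\left(V,G \right)} = 8 - 6 G$
$S{\left(E{\left(4,-1 \right)},0 \right)} 3 x = \left(8 - 0\right) 3 \cdot 256 = \left(8 + 0\right) 3 \cdot 256 = 8 \cdot 3 \cdot 256 = 24 \cdot 256 = 6144$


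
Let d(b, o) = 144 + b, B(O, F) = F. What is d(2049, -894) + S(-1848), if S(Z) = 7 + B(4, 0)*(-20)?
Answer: 2200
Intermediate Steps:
S(Z) = 7 (S(Z) = 7 + 0*(-20) = 7 + 0 = 7)
d(2049, -894) + S(-1848) = (144 + 2049) + 7 = 2193 + 7 = 2200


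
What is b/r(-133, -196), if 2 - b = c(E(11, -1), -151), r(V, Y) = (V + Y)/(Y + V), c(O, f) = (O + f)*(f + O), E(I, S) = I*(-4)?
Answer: -38023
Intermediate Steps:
E(I, S) = -4*I
c(O, f) = (O + f)² (c(O, f) = (O + f)*(O + f) = (O + f)²)
r(V, Y) = 1 (r(V, Y) = (V + Y)/(V + Y) = 1)
b = -38023 (b = 2 - (-4*11 - 151)² = 2 - (-44 - 151)² = 2 - 1*(-195)² = 2 - 1*38025 = 2 - 38025 = -38023)
b/r(-133, -196) = -38023/1 = -38023*1 = -38023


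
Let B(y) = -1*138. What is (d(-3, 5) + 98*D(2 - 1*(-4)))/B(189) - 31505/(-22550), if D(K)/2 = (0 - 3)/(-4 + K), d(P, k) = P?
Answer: 184084/51865 ≈ 3.5493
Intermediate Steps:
B(y) = -138
D(K) = -6/(-4 + K) (D(K) = 2*((0 - 3)/(-4 + K)) = 2*(-3/(-4 + K)) = -6/(-4 + K))
(d(-3, 5) + 98*D(2 - 1*(-4)))/B(189) - 31505/(-22550) = (-3 + 98*(-6/(-4 + (2 - 1*(-4)))))/(-138) - 31505/(-22550) = (-3 + 98*(-6/(-4 + (2 + 4))))*(-1/138) - 31505*(-1/22550) = (-3 + 98*(-6/(-4 + 6)))*(-1/138) + 6301/4510 = (-3 + 98*(-6/2))*(-1/138) + 6301/4510 = (-3 + 98*(-6*½))*(-1/138) + 6301/4510 = (-3 + 98*(-3))*(-1/138) + 6301/4510 = (-3 - 294)*(-1/138) + 6301/4510 = -297*(-1/138) + 6301/4510 = 99/46 + 6301/4510 = 184084/51865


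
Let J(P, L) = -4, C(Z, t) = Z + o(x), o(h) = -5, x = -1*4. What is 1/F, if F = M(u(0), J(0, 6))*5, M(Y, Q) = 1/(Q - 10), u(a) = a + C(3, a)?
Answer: -14/5 ≈ -2.8000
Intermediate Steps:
x = -4
C(Z, t) = -5 + Z (C(Z, t) = Z - 5 = -5 + Z)
u(a) = -2 + a (u(a) = a + (-5 + 3) = a - 2 = -2 + a)
M(Y, Q) = 1/(-10 + Q)
F = -5/14 (F = 5/(-10 - 4) = 5/(-14) = -1/14*5 = -5/14 ≈ -0.35714)
1/F = 1/(-5/14) = -14/5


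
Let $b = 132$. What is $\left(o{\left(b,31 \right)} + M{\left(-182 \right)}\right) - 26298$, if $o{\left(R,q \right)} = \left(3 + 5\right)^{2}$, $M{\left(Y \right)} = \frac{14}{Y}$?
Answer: $- \frac{341043}{13} \approx -26234.0$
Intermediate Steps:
$o{\left(R,q \right)} = 64$ ($o{\left(R,q \right)} = 8^{2} = 64$)
$\left(o{\left(b,31 \right)} + M{\left(-182 \right)}\right) - 26298 = \left(64 + \frac{14}{-182}\right) - 26298 = \left(64 + 14 \left(- \frac{1}{182}\right)\right) - 26298 = \left(64 - \frac{1}{13}\right) - 26298 = \frac{831}{13} - 26298 = - \frac{341043}{13}$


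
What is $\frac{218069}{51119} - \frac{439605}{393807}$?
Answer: $\frac{21134976896}{6710340011} \approx 3.1496$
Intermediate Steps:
$\frac{218069}{51119} - \frac{439605}{393807} = 218069 \cdot \frac{1}{51119} - \frac{146535}{131269} = \frac{218069}{51119} - \frac{146535}{131269} = \frac{21134976896}{6710340011}$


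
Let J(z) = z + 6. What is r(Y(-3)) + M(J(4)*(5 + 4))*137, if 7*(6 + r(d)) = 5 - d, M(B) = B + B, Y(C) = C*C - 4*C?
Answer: 172562/7 ≈ 24652.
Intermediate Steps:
J(z) = 6 + z
Y(C) = C² - 4*C
M(B) = 2*B
r(d) = -37/7 - d/7 (r(d) = -6 + (5 - d)/7 = -6 + (5/7 - d/7) = -37/7 - d/7)
r(Y(-3)) + M(J(4)*(5 + 4))*137 = (-37/7 - (-3)*(-4 - 3)/7) + (2*((6 + 4)*(5 + 4)))*137 = (-37/7 - (-3)*(-7)/7) + (2*(10*9))*137 = (-37/7 - ⅐*21) + (2*90)*137 = (-37/7 - 3) + 180*137 = -58/7 + 24660 = 172562/7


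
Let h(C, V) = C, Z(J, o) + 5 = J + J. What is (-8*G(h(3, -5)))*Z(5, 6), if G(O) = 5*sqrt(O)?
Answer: -200*sqrt(3) ≈ -346.41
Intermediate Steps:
Z(J, o) = -5 + 2*J (Z(J, o) = -5 + (J + J) = -5 + 2*J)
(-8*G(h(3, -5)))*Z(5, 6) = (-40*sqrt(3))*(-5 + 2*5) = (-40*sqrt(3))*(-5 + 10) = -40*sqrt(3)*5 = -200*sqrt(3)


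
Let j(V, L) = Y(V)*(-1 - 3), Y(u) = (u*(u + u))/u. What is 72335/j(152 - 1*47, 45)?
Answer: -14467/168 ≈ -86.113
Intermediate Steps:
Y(u) = 2*u (Y(u) = (u*(2*u))/u = (2*u²)/u = 2*u)
j(V, L) = -8*V (j(V, L) = (2*V)*(-1 - 3) = (2*V)*(-4) = -8*V)
72335/j(152 - 1*47, 45) = 72335/((-8*(152 - 1*47))) = 72335/((-8*(152 - 47))) = 72335/((-8*105)) = 72335/(-840) = 72335*(-1/840) = -14467/168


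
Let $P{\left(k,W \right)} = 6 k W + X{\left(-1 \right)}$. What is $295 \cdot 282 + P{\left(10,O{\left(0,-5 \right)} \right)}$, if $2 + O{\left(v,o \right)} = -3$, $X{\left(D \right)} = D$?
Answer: $82889$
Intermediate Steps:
$O{\left(v,o \right)} = -5$ ($O{\left(v,o \right)} = -2 - 3 = -5$)
$P{\left(k,W \right)} = -1 + 6 W k$ ($P{\left(k,W \right)} = 6 k W - 1 = 6 W k - 1 = -1 + 6 W k$)
$295 \cdot 282 + P{\left(10,O{\left(0,-5 \right)} \right)} = 295 \cdot 282 + \left(-1 + 6 \left(-5\right) 10\right) = 83190 - 301 = 82889$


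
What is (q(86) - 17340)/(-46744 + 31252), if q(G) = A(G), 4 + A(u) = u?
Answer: 8629/7746 ≈ 1.1140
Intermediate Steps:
A(u) = -4 + u
q(G) = -4 + G
(q(86) - 17340)/(-46744 + 31252) = ((-4 + 86) - 17340)/(-46744 + 31252) = (82 - 17340)/(-15492) = -17258*(-1/15492) = 8629/7746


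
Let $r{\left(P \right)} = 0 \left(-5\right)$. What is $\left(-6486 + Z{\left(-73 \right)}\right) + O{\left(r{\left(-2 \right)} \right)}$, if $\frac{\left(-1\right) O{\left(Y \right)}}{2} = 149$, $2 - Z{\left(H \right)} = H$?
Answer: $-6709$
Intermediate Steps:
$Z{\left(H \right)} = 2 - H$
$r{\left(P \right)} = 0$
$O{\left(Y \right)} = -298$ ($O{\left(Y \right)} = \left(-2\right) 149 = -298$)
$\left(-6486 + Z{\left(-73 \right)}\right) + O{\left(r{\left(-2 \right)} \right)} = \left(-6486 + \left(2 - -73\right)\right) - 298 = \left(-6486 + \left(2 + 73\right)\right) - 298 = \left(-6486 + 75\right) - 298 = -6411 - 298 = -6709$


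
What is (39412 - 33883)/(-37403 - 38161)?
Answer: -1843/25188 ≈ -0.073170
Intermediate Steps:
(39412 - 33883)/(-37403 - 38161) = 5529/(-75564) = 5529*(-1/75564) = -1843/25188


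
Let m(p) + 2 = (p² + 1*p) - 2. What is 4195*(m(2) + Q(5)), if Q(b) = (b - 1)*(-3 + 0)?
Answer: -41950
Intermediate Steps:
m(p) = -4 + p + p² (m(p) = -2 + ((p² + 1*p) - 2) = -2 + ((p² + p) - 2) = -2 + ((p + p²) - 2) = -2 + (-2 + p + p²) = -4 + p + p²)
Q(b) = 3 - 3*b (Q(b) = (-1 + b)*(-3) = 3 - 3*b)
4195*(m(2) + Q(5)) = 4195*((-4 + 2 + 2²) + (3 - 3*5)) = 4195*((-4 + 2 + 4) + (3 - 15)) = 4195*(2 - 12) = 4195*(-10) = -41950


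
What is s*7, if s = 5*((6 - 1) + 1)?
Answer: 210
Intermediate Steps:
s = 30 (s = 5*(5 + 1) = 5*6 = 30)
s*7 = 30*7 = 210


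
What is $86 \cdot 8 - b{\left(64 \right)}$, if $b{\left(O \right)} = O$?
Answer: $624$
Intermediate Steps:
$86 \cdot 8 - b{\left(64 \right)} = 86 \cdot 8 - 64 = 688 - 64 = 624$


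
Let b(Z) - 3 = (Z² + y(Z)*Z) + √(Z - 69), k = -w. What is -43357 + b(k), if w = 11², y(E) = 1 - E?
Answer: -43475 + I*√190 ≈ -43475.0 + 13.784*I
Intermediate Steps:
w = 121
k = -121 (k = -1*121 = -121)
b(Z) = 3 + Z² + √(-69 + Z) + Z*(1 - Z) (b(Z) = 3 + ((Z² + (1 - Z)*Z) + √(Z - 69)) = 3 + ((Z² + Z*(1 - Z)) + √(-69 + Z)) = 3 + (Z² + √(-69 + Z) + Z*(1 - Z)) = 3 + Z² + √(-69 + Z) + Z*(1 - Z))
-43357 + b(k) = -43357 + (3 - 121 + √(-69 - 121)) = -43357 + (3 - 121 + √(-190)) = -43357 + (3 - 121 + I*√190) = -43357 + (-118 + I*√190) = -43475 + I*√190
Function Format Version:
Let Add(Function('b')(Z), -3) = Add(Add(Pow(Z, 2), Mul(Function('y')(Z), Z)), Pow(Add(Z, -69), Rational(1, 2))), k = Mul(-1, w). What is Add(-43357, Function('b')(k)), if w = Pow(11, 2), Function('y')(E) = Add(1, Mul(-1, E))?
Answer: Add(-43475, Mul(I, Pow(190, Rational(1, 2)))) ≈ Add(-43475., Mul(13.784, I))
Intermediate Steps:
w = 121
k = -121 (k = Mul(-1, 121) = -121)
Function('b')(Z) = Add(3, Pow(Z, 2), Pow(Add(-69, Z), Rational(1, 2)), Mul(Z, Add(1, Mul(-1, Z)))) (Function('b')(Z) = Add(3, Add(Add(Pow(Z, 2), Mul(Add(1, Mul(-1, Z)), Z)), Pow(Add(Z, -69), Rational(1, 2)))) = Add(3, Add(Add(Pow(Z, 2), Mul(Z, Add(1, Mul(-1, Z)))), Pow(Add(-69, Z), Rational(1, 2)))) = Add(3, Add(Pow(Z, 2), Pow(Add(-69, Z), Rational(1, 2)), Mul(Z, Add(1, Mul(-1, Z))))) = Add(3, Pow(Z, 2), Pow(Add(-69, Z), Rational(1, 2)), Mul(Z, Add(1, Mul(-1, Z)))))
Add(-43357, Function('b')(k)) = Add(-43357, Add(3, -121, Pow(Add(-69, -121), Rational(1, 2)))) = Add(-43357, Add(3, -121, Pow(-190, Rational(1, 2)))) = Add(-43357, Add(3, -121, Mul(I, Pow(190, Rational(1, 2))))) = Add(-43357, Add(-118, Mul(I, Pow(190, Rational(1, 2))))) = Add(-43475, Mul(I, Pow(190, Rational(1, 2))))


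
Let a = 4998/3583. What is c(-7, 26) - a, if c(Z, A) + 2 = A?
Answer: 80994/3583 ≈ 22.605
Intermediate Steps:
c(Z, A) = -2 + A
a = 4998/3583 (a = 4998*(1/3583) = 4998/3583 ≈ 1.3949)
c(-7, 26) - a = (-2 + 26) - 1*4998/3583 = 24 - 4998/3583 = 80994/3583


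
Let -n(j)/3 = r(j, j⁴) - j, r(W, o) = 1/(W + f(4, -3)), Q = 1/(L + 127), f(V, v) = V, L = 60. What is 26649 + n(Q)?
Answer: 3732436227/140063 ≈ 26648.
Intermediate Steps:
Q = 1/187 (Q = 1/(60 + 127) = 1/187 ≈ 0.0053476)
r(W, o) = 1/(4 + W) (r(W, o) = 1/(W + 4) = 1/(4 + W))
n(j) = -3/(4 + j) + 3*j (n(j) = -3*(1/(4 + j) - j) = -3/(4 + j) + 3*j)
26649 + n(Q) = 26649 + 3*(-1 + (4 + 1/187)/187)/(4 + 1/187) = 26649 + 3*(-1 + (1/187)*(749/187))/(749/187) = 26649 + 3*(187/749)*(-1 + 749/34969) = 26649 + 3*(187/749)*(-34220/34969) = 26649 - 102660/140063 = 3732436227/140063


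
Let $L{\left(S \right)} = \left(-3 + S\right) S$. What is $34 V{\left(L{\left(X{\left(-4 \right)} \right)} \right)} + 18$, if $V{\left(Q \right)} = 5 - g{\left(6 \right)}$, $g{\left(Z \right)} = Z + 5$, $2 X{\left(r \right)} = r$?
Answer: $-186$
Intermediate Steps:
$X{\left(r \right)} = \frac{r}{2}$
$g{\left(Z \right)} = 5 + Z$
$L{\left(S \right)} = S \left(-3 + S\right)$
$V{\left(Q \right)} = -6$ ($V{\left(Q \right)} = 5 - \left(5 + 6\right) = 5 - 11 = -6$)
$34 V{\left(L{\left(X{\left(-4 \right)} \right)} \right)} + 18 = 34 \left(-6\right) + 18 = -204 + 18 = -186$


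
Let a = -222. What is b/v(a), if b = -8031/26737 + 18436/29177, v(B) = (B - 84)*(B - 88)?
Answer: 51720569/14800160578428 ≈ 3.4946e-6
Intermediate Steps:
v(B) = (-88 + B)*(-84 + B) (v(B) = (-84 + B)*(-88 + B) = (-88 + B)*(-84 + B))
b = 258602845/780105449 (b = -8031*1/26737 + 18436*(1/29177) = -8031/26737 + 18436/29177 = 258602845/780105449 ≈ 0.33150)
b/v(a) = 258602845/(780105449*(7392 + (-222)**2 - 172*(-222))) = 258602845/(780105449*(7392 + 49284 + 38184)) = (258602845/780105449)/94860 = (258602845/780105449)*(1/94860) = 51720569/14800160578428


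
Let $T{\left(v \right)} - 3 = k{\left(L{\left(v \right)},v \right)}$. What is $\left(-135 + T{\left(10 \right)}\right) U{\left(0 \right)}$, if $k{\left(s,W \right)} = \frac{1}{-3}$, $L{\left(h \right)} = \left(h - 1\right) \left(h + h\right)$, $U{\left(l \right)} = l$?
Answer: $0$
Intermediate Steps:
$L{\left(h \right)} = 2 h \left(-1 + h\right)$ ($L{\left(h \right)} = \left(-1 + h\right) 2 h = 2 h \left(-1 + h\right)$)
$k{\left(s,W \right)} = - \frac{1}{3}$
$T{\left(v \right)} = \frac{8}{3}$ ($T{\left(v \right)} = 3 - \frac{1}{3} = \frac{8}{3}$)
$\left(-135 + T{\left(10 \right)}\right) U{\left(0 \right)} = \left(-135 + \frac{8}{3}\right) 0 = \left(- \frac{397}{3}\right) 0 = 0$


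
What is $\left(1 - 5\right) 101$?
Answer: $-404$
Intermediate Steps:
$\left(1 - 5\right) 101 = \left(-4\right) 101 = -404$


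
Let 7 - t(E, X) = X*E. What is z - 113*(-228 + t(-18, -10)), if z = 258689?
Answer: 304002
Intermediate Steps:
t(E, X) = 7 - E*X (t(E, X) = 7 - X*E = 7 - E*X)
z - 113*(-228 + t(-18, -10)) = 258689 - 113*(-228 + (7 - 1*(-18)*(-10))) = 258689 - 113*(-228 + (7 - 180)) = 258689 - 113*(-228 - 173) = 258689 - 113*(-401) = 258689 - 1*(-45313) = 258689 + 45313 = 304002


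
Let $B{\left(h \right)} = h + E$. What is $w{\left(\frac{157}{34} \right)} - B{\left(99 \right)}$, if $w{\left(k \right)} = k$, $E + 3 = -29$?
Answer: $- \frac{2121}{34} \approx -62.382$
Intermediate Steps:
$E = -32$ ($E = -3 - 29 = -32$)
$B{\left(h \right)} = -32 + h$ ($B{\left(h \right)} = h - 32 = -32 + h$)
$w{\left(\frac{157}{34} \right)} - B{\left(99 \right)} = \frac{157}{34} - \left(-32 + 99\right) = 157 \cdot \frac{1}{34} - 67 = \frac{157}{34} - 67 = - \frac{2121}{34}$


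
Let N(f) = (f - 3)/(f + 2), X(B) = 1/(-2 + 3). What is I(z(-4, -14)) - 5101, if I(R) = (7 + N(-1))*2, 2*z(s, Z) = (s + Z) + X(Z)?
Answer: -5095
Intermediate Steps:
X(B) = 1 (X(B) = 1/1 = 1)
N(f) = (-3 + f)/(2 + f)
z(s, Z) = ½ + Z/2 + s/2 (z(s, Z) = ((s + Z) + 1)/2 = ((Z + s) + 1)/2 = (1 + Z + s)/2 = ½ + Z/2 + s/2)
I(R) = 6 (I(R) = (7 + (-3 - 1)/(2 - 1))*2 = (7 - 4/1)*2 = (7 + 1*(-4))*2 = (7 - 4)*2 = 3*2 = 6)
I(z(-4, -14)) - 5101 = 6 - 5101 = -5095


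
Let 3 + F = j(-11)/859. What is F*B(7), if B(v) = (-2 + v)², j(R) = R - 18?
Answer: -65150/859 ≈ -75.844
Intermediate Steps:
j(R) = -18 + R
F = -2606/859 (F = -3 + (-18 - 11)/859 = -3 - 29*1/859 = -3 - 29/859 = -2606/859 ≈ -3.0338)
F*B(7) = -2606*(-2 + 7)²/859 = -2606/859*5² = -2606/859*25 = -65150/859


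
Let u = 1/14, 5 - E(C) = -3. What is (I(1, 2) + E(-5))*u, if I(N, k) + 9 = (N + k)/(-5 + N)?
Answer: -⅛ ≈ -0.12500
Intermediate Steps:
E(C) = 8 (E(C) = 5 - 1*(-3) = 5 + 3 = 8)
u = 1/14 ≈ 0.071429
I(N, k) = -9 + (N + k)/(-5 + N)
(I(1, 2) + E(-5))*u = ((45 + 2 - 8*1)/(-5 + 1) + 8)*(1/14) = ((45 + 2 - 8)/(-4) + 8)*(1/14) = (-¼*39 + 8)*(1/14) = (-39/4 + 8)*(1/14) = -7/4*1/14 = -⅛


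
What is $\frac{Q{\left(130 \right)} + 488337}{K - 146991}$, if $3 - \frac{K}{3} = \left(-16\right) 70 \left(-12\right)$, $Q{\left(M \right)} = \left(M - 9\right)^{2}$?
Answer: $- \frac{251489}{93651} \approx -2.6854$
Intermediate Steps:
$Q{\left(M \right)} = \left(-9 + M\right)^{2}$
$K = -40311$ ($K = 9 - 3 \left(-16\right) 70 \left(-12\right) = 9 - 3 \left(\left(-1120\right) \left(-12\right)\right) = 9 - 40320 = -40311$)
$\frac{Q{\left(130 \right)} + 488337}{K - 146991} = \frac{\left(-9 + 130\right)^{2} + 488337}{-40311 - 146991} = \frac{121^{2} + 488337}{-187302} = \left(14641 + 488337\right) \left(- \frac{1}{187302}\right) = 502978 \left(- \frac{1}{187302}\right) = - \frac{251489}{93651}$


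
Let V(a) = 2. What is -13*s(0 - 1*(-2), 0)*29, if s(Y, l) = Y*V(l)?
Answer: -1508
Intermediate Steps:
s(Y, l) = 2*Y (s(Y, l) = Y*2 = 2*Y)
-13*s(0 - 1*(-2), 0)*29 = -26*(0 - 1*(-2))*29 = -26*(0 + 2)*29 = -26*2*29 = -13*4*29 = -52*29 = -1508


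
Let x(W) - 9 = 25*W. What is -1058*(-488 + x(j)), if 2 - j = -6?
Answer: 295182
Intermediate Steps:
j = 8 (j = 2 - 1*(-6) = 2 + 6 = 8)
x(W) = 9 + 25*W
-1058*(-488 + x(j)) = -1058*(-488 + (9 + 25*8)) = -1058*(-488 + (9 + 200)) = -1058*(-488 + 209) = -1058*(-279) = 295182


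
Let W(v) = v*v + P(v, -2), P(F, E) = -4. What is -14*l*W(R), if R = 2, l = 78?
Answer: 0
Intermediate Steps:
W(v) = -4 + v² (W(v) = v*v - 4 = v² - 4 = -4 + v²)
-14*l*W(R) = -1092*(-4 + 2²) = -1092*(-4 + 4) = -1092*0 = -14*0 = 0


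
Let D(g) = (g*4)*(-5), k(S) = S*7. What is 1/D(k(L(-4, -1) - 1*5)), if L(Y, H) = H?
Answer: 1/840 ≈ 0.0011905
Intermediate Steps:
k(S) = 7*S
D(g) = -20*g (D(g) = (4*g)*(-5) = -20*g)
1/D(k(L(-4, -1) - 1*5)) = 1/(-140*(-1 - 1*5)) = 1/(-140*(-1 - 5)) = 1/(-140*(-6)) = 1/(-20*(-42)) = 1/840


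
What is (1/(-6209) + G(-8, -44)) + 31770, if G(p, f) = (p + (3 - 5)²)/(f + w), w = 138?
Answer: 9271204245/291823 ≈ 31770.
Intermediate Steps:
G(p, f) = (4 + p)/(138 + f) (G(p, f) = (p + (3 - 5)²)/(f + 138) = (p + (-2)²)/(138 + f) = (p + 4)/(138 + f) = (4 + p)/(138 + f))
(1/(-6209) + G(-8, -44)) + 31770 = (1/(-6209) + (4 - 8)/(138 - 44)) + 31770 = (-1/6209 - 4/94) + 31770 = (-1/6209 + (1/94)*(-4)) + 31770 = (-1/6209 - 2/47) + 31770 = -12465/291823 + 31770 = 9271204245/291823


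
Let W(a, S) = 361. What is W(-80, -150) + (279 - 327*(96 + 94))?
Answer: -61490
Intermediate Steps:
W(-80, -150) + (279 - 327*(96 + 94)) = 361 + (279 - 327*(96 + 94)) = 361 + (279 - 327*190) = 361 + (279 - 62130) = 361 - 61851 = -61490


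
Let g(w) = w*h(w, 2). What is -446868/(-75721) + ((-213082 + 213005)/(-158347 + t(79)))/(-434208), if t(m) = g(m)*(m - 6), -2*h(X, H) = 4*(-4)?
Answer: 1979337370679297/335395251137568 ≈ 5.9015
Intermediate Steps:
h(X, H) = 8 (h(X, H) = -2*(-4) = -½*(-16) = 8)
g(w) = 8*w (g(w) = w*8 = 8*w)
t(m) = 8*m*(-6 + m) (t(m) = (8*m)*(m - 6) = (8*m)*(-6 + m) = 8*m*(-6 + m))
-446868/(-75721) + ((-213082 + 213005)/(-158347 + t(79)))/(-434208) = -446868/(-75721) + ((-213082 + 213005)/(-158347 + 8*79*(-6 + 79)))/(-434208) = -446868*(-1/75721) - 77/(-158347 + 8*79*73)*(-1/434208) = 446868/75721 - 77/(-158347 + 46136)*(-1/434208) = 446868/75721 - 77/(-112211)*(-1/434208) = 446868/75721 - 77*(-1/112211)*(-1/434208) = 446868/75721 + (7/10201)*(-1/434208) = 446868/75721 - 7/4429355808 = 1979337370679297/335395251137568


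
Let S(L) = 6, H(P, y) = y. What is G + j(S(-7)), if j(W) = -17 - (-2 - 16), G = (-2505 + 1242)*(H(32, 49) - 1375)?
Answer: 1674739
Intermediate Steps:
G = 1674738 (G = (-2505 + 1242)*(49 - 1375) = -1263*(-1326) = 1674738)
j(W) = 1 (j(W) = -17 - 1*(-18) = -17 + 18 = 1)
G + j(S(-7)) = 1674738 + 1 = 1674739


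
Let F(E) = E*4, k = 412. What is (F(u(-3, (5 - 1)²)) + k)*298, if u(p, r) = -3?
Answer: 119200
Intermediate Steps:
F(E) = 4*E
(F(u(-3, (5 - 1)²)) + k)*298 = (4*(-3) + 412)*298 = (-12 + 412)*298 = 400*298 = 119200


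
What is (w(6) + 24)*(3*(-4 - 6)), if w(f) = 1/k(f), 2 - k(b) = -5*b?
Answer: -11535/16 ≈ -720.94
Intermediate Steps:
k(b) = 2 + 5*b (k(b) = 2 - (-5)*b = 2 + 5*b)
w(f) = 1/(2 + 5*f)
(w(6) + 24)*(3*(-4 - 6)) = (1/(2 + 5*6) + 24)*(3*(-4 - 6)) = (1/(2 + 30) + 24)*(3*(-10)) = (1/32 + 24)*(-30) = (769/32)*(-30) = -11535/16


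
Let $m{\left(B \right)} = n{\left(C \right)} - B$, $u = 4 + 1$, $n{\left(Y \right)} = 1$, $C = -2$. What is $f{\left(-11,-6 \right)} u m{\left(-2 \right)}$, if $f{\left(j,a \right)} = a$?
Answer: $-90$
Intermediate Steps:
$u = 5$
$m{\left(B \right)} = 1 - B$
$f{\left(-11,-6 \right)} u m{\left(-2 \right)} = - 6 \cdot 5 \left(1 - -2\right) = - 6 \cdot 5 \left(1 + 2\right) = - 6 \cdot 5 \cdot 3 = \left(-6\right) 15 = -90$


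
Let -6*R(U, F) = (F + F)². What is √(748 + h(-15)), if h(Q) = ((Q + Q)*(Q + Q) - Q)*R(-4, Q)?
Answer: I*√136502 ≈ 369.46*I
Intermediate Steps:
R(U, F) = -2*F²/3 (R(U, F) = -(F + F)²/6 = -4*F²/6 = -2*F²/3)
h(Q) = -2*Q²*(-Q + 4*Q²)/3 (h(Q) = ((Q + Q)*(Q + Q) - Q)*(-2*Q²/3) = ((2*Q)*(2*Q) - Q)*(-2*Q²/3) = (4*Q² - Q)*(-2*Q²/3) = (-Q + 4*Q²)*(-2*Q²/3) = -2*Q²*(-Q + 4*Q²)/3)
√(748 + h(-15)) = √(748 + (⅔)*(-15)³*(1 - 4*(-15))) = √(748 + (⅔)*(-3375)*(1 + 60)) = √(748 + (⅔)*(-3375)*61) = √(748 - 137250) = √(-136502) = I*√136502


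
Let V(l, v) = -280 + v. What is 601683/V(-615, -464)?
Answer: -200561/248 ≈ -808.71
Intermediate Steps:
601683/V(-615, -464) = 601683/(-280 - 464) = 601683/(-744) = 601683*(-1/744) = -200561/248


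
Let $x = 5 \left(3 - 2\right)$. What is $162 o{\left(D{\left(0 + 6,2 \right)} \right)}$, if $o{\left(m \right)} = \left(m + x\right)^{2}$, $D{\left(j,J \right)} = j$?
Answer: $19602$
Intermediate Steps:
$x = 5$ ($x = 5 \cdot 1 = 5$)
$o{\left(m \right)} = \left(5 + m\right)^{2}$ ($o{\left(m \right)} = \left(m + 5\right)^{2} = \left(5 + m\right)^{2}$)
$162 o{\left(D{\left(0 + 6,2 \right)} \right)} = 162 \left(5 + \left(0 + 6\right)\right)^{2} = 162 \left(5 + 6\right)^{2} = 162 \cdot 11^{2} = 162 \cdot 121 = 19602$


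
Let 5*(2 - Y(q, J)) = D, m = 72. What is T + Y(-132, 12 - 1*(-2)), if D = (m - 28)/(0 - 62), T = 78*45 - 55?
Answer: 535857/155 ≈ 3457.1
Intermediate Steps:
T = 3455 (T = 3510 - 55 = 3455)
D = -22/31 (D = (72 - 28)/(0 - 62) = 44/(-62) = 44*(-1/62) = -22/31 ≈ -0.70968)
Y(q, J) = 332/155 (Y(q, J) = 2 - ⅕*(-22/31) = 2 + 22/155 = 332/155)
T + Y(-132, 12 - 1*(-2)) = 3455 + 332/155 = 535857/155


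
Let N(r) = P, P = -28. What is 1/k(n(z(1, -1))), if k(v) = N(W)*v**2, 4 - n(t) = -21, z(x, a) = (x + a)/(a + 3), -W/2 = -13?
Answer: -1/17500 ≈ -5.7143e-5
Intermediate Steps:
W = 26 (W = -2*(-13) = 26)
N(r) = -28
z(x, a) = (a + x)/(3 + a)
n(t) = 25 (n(t) = 4 - 1*(-21) = 4 + 21 = 25)
k(v) = -28*v**2
1/k(n(z(1, -1))) = 1/(-28*25**2) = 1/(-28*625) = 1/(-17500) = -1/17500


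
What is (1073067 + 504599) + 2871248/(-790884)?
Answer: 311936981374/197721 ≈ 1.5777e+6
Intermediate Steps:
(1073067 + 504599) + 2871248/(-790884) = 1577666 + 2871248*(-1/790884) = 1577666 - 717812/197721 = 311936981374/197721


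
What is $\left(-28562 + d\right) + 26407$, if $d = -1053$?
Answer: $-3208$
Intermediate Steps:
$\left(-28562 + d\right) + 26407 = \left(-28562 - 1053\right) + 26407 = -29615 + 26407 = -3208$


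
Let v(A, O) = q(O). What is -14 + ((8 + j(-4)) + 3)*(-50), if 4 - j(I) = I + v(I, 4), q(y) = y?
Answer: -764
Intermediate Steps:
v(A, O) = O
j(I) = -I (j(I) = 4 - (I + 4) = 4 - (4 + I) = 4 + (-4 - I) = -I)
-14 + ((8 + j(-4)) + 3)*(-50) = -14 + ((8 - 1*(-4)) + 3)*(-50) = -14 + ((8 + 4) + 3)*(-50) = -14 + (12 + 3)*(-50) = -14 + 15*(-50) = -14 - 750 = -764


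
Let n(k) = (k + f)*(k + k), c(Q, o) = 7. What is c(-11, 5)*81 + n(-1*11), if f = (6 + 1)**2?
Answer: -269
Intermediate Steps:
f = 49 (f = 7**2 = 49)
n(k) = 2*k*(49 + k) (n(k) = (k + 49)*(k + k) = (49 + k)*(2*k) = 2*k*(49 + k))
c(-11, 5)*81 + n(-1*11) = 7*81 + 2*(-1*11)*(49 - 1*11) = 567 + 2*(-11)*(49 - 11) = 567 + 2*(-11)*38 = 567 - 836 = -269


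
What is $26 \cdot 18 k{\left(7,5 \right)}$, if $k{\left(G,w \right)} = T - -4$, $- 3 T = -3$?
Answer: $2340$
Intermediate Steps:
$T = 1$ ($T = \left(- \frac{1}{3}\right) \left(-3\right) = 1$)
$k{\left(G,w \right)} = 5$ ($k{\left(G,w \right)} = 1 - -4 = 1 + 4 = 5$)
$26 \cdot 18 k{\left(7,5 \right)} = 26 \cdot 18 \cdot 5 = 468 \cdot 5 = 2340$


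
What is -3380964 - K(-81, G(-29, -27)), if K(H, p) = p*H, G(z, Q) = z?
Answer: -3383313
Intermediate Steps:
K(H, p) = H*p
-3380964 - K(-81, G(-29, -27)) = -3380964 - (-81)*(-29) = -3380964 - 1*2349 = -3380964 - 2349 = -3383313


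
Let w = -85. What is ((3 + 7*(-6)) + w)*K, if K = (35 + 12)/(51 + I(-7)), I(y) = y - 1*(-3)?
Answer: -124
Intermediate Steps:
I(y) = 3 + y (I(y) = y + 3 = 3 + y)
K = 1 (K = (35 + 12)/(51 + (3 - 7)) = 47/(51 - 4) = 47/47 = 47*(1/47) = 1)
((3 + 7*(-6)) + w)*K = ((3 + 7*(-6)) - 85)*1 = ((3 - 42) - 85)*1 = (-39 - 85)*1 = -124*1 = -124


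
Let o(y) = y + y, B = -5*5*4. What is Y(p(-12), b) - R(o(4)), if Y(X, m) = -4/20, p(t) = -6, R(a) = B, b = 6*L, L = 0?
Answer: 499/5 ≈ 99.800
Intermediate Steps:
B = -100 (B = -25*4 = -100)
o(y) = 2*y
b = 0 (b = 6*0 = 0)
R(a) = -100
Y(X, m) = -⅕ (Y(X, m) = -4*1/20 = -⅕)
Y(p(-12), b) - R(o(4)) = -⅕ - 1*(-100) = -⅕ + 100 = 499/5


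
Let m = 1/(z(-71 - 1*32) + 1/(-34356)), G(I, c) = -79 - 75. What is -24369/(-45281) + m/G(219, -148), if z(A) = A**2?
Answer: 97702784569803/181545603829073 ≈ 0.53817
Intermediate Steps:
G(I, c) = -154
m = 34356/364482803 (m = 1/((-71 - 1*32)**2 + 1/(-34356)) = 1/((-71 - 32)**2 - 1/34356) = 1/((-103)**2 - 1/34356) = 1/(10609 - 1/34356) = 1/(364482803/34356) = 34356/364482803 ≈ 9.4260e-5)
-24369/(-45281) + m/G(219, -148) = -24369/(-45281) + (34356/364482803)/(-154) = -24369*(-1/45281) + (34356/364482803)*(-1/154) = 24369/45281 - 2454/4009310833 = 97702784569803/181545603829073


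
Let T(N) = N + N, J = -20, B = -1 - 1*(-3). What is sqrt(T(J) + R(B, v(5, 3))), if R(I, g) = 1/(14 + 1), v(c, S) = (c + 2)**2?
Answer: I*sqrt(8985)/15 ≈ 6.3193*I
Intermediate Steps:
B = 2 (B = -1 + 3 = 2)
v(c, S) = (2 + c)**2
T(N) = 2*N
R(I, g) = 1/15
sqrt(T(J) + R(B, v(5, 3))) = sqrt(2*(-20) + 1/15) = sqrt(-40 + 1/15) = sqrt(-599/15) = I*sqrt(8985)/15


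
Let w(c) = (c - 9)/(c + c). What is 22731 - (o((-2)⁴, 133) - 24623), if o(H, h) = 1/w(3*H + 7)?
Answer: 1089087/23 ≈ 47352.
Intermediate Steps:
w(c) = (-9 + c)/(2*c) (w(c) = (-9 + c)/((2*c)) = (-9 + c)*(1/(2*c)) = (-9 + c)/(2*c))
o(H, h) = 2*(7 + 3*H)/(-2 + 3*H) (o(H, h) = 1/((-9 + (3*H + 7))/(2*(3*H + 7))) = 1/((-9 + (7 + 3*H))/(2*(7 + 3*H))) = 1/((-2 + 3*H)/(2*(7 + 3*H))) = 2*(7 + 3*H)/(-2 + 3*H))
22731 - (o((-2)⁴, 133) - 24623) = 22731 - (2*(7 + 3*(-2)⁴)/(-2 + 3*(-2)⁴) - 24623) = 22731 - (2*(7 + 3*16)/(-2 + 3*16) - 24623) = 22731 - (2*(7 + 48)/(-2 + 48) - 24623) = 22731 - (2*55/46 - 24623) = 22731 - (2*(1/46)*55 - 24623) = 22731 - (55/23 - 24623) = 22731 - 1*(-566274/23) = 22731 + 566274/23 = 1089087/23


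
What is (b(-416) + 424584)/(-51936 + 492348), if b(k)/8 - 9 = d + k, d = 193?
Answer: 105718/110103 ≈ 0.96017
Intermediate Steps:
b(k) = 1616 + 8*k (b(k) = 72 + 8*(193 + k) = 72 + (1544 + 8*k) = 1616 + 8*k)
(b(-416) + 424584)/(-51936 + 492348) = ((1616 + 8*(-416)) + 424584)/(-51936 + 492348) = ((1616 - 3328) + 424584)/440412 = (-1712 + 424584)*(1/440412) = 422872*(1/440412) = 105718/110103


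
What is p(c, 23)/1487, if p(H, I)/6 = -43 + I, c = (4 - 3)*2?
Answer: -120/1487 ≈ -0.080699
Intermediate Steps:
c = 2 (c = 1*2 = 2)
p(H, I) = -258 + 6*I (p(H, I) = 6*(-43 + I) = -258 + 6*I)
p(c, 23)/1487 = (-258 + 6*23)/1487 = (-258 + 138)*(1/1487) = -120*1/1487 = -120/1487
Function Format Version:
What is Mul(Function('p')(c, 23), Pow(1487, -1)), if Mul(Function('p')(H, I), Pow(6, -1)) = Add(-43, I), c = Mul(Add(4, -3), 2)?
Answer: Rational(-120, 1487) ≈ -0.080699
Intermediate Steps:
c = 2 (c = Mul(1, 2) = 2)
Function('p')(H, I) = Add(-258, Mul(6, I)) (Function('p')(H, I) = Mul(6, Add(-43, I)) = Add(-258, Mul(6, I)))
Mul(Function('p')(c, 23), Pow(1487, -1)) = Mul(Add(-258, Mul(6, 23)), Pow(1487, -1)) = Mul(Add(-258, 138), Rational(1, 1487)) = Mul(-120, Rational(1, 1487)) = Rational(-120, 1487)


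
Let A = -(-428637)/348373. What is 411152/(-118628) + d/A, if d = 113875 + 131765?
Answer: 845944750988028/4237362503 ≈ 1.9964e+5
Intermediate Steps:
A = 428637/348373 (A = -(-428637)/348373 = -1*(-428637/348373) = 428637/348373 ≈ 1.2304)
d = 245640
411152/(-118628) + d/A = 411152/(-118628) + 245640/(428637/348373) = 411152*(-1/118628) + 245640*(348373/428637) = -102788/29657 + 28524781240/142879 = 845944750988028/4237362503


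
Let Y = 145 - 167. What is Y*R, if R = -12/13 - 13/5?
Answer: 5038/65 ≈ 77.508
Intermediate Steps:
Y = -22
R = -229/65 (R = -12*1/13 - 13*1/5 = -12/13 - 13/5 = -229/65 ≈ -3.5231)
Y*R = -22*(-229/65) = 5038/65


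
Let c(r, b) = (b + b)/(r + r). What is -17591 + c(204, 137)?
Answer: -3588427/204 ≈ -17590.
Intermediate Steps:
c(r, b) = b/r (c(r, b) = (2*b)/((2*r)) = (2*b)*(1/(2*r)) = b/r)
-17591 + c(204, 137) = -17591 + 137/204 = -3588427/204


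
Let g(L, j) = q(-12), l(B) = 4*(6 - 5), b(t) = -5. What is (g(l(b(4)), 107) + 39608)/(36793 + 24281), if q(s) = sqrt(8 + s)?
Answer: 19804/30537 + I/30537 ≈ 0.64852 + 3.2747e-5*I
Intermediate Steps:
l(B) = 4 (l(B) = 4*1 = 4)
g(L, j) = 2*I (g(L, j) = sqrt(8 - 12) = sqrt(-4) = 2*I)
(g(l(b(4)), 107) + 39608)/(36793 + 24281) = (2*I + 39608)/(36793 + 24281) = (39608 + 2*I)/61074 = (39608 + 2*I)*(1/61074) = 19804/30537 + I/30537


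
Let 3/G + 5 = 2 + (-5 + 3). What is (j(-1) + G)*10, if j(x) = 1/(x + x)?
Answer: -11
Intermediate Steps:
G = -⅗ (G = 3/(-5 + (2 + (-5 + 3))) = 3/(-5 + (2 - 2)) = 3/(-5 + 0) = 3/(-5) = 3*(-⅕) = -⅗ ≈ -0.60000)
j(x) = 1/(2*x)
(j(-1) + G)*10 = ((½)/(-1) - ⅗)*10 = ((½)*(-1) - ⅗)*10 = (-½ - ⅗)*10 = -11/10*10 = -11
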